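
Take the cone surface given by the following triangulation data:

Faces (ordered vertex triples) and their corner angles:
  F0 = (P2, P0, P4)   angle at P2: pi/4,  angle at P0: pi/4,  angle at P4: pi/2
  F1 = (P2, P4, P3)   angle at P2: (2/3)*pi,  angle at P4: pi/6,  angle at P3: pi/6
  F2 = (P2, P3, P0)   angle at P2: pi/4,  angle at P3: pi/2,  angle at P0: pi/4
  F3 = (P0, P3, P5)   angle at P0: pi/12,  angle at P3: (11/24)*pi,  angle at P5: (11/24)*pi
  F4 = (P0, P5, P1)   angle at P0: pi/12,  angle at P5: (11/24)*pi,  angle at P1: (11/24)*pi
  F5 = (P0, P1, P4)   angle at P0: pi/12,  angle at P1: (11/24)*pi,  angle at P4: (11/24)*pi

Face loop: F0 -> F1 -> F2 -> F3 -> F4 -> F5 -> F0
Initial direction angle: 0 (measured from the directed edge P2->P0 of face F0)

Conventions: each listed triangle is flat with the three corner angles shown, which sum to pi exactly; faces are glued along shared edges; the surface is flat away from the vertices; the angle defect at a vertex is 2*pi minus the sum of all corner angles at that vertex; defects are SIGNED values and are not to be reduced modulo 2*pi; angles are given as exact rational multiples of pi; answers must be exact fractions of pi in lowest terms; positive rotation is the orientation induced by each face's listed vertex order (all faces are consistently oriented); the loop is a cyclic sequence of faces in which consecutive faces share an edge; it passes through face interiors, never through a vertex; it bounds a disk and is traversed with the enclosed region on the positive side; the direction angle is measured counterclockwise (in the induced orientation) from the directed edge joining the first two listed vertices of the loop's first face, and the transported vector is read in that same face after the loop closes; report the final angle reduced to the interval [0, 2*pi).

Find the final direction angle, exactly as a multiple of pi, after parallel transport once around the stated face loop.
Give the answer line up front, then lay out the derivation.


Answer: final direction angle = pi/12

enclosed vertex P0: corner angles sum to (3/4)*pi, defect = 2*pi - (3/4)*pi = (5/4)*pi
enclosed vertex P2: corner angles sum to (7/6)*pi, defect = 2*pi - (7/6)*pi = (5/6)*pi
transport around the loop rotates by the sum of enclosed defects; add to the initial angle mod 2*pi
final angle = 0 + (25/12)*pi = pi/12 (mod 2*pi)


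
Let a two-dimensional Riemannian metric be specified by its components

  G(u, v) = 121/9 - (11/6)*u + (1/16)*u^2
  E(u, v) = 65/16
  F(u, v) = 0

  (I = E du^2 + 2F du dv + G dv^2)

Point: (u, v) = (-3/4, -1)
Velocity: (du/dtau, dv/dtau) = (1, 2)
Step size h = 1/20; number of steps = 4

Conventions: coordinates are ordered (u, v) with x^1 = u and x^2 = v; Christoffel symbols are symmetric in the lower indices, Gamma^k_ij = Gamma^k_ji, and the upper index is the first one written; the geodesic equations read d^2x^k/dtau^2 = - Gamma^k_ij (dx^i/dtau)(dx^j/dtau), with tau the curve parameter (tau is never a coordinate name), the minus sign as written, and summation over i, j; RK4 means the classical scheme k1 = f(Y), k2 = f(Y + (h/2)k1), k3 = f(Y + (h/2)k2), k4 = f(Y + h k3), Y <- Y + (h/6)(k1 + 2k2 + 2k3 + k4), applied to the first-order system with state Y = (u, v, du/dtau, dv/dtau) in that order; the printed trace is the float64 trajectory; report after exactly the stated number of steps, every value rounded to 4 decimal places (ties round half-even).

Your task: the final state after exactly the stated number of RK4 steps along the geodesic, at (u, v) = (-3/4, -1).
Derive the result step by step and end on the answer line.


f(Y) = (du/dtau, dv/dtau, -Gamma^u_ij Y'^i Y'^j, -Gamma^v_ij Y'^i Y'^j) with the Gammas evaluated at the stage position; h = 0.050000; intermediate values shown to 6 dp
step 0: u = -0.7500, v = -1.0000, du/dtau = 1.0000, dv/dtau = 2.0000
step 1:
  k1: at (u, v) = (-0.750000, -1.000000), (du/dtau, dv/dtau) = (1.000000, 2.000000); Gamma_uuu = 0.000000, Gamma_uuv = 0.000000, Gamma_uvv = 0.237179, Gamma_vuu = 0.000000, Gamma_vuv = -0.064865, Gamma_vvv = 0.000000; k1 = (1.000000, 2.000000, -0.948718, 0.259459)
  k2: at (u, v) = (-0.725000, -0.950000), (du/dtau, dv/dtau) = (0.976282, 2.006486); Gamma_uuu = 0.000000, Gamma_uuv = 0.000000, Gamma_uvv = 0.236795, Gamma_vuu = 0.000000, Gamma_vuv = -0.064970, Gamma_vvv = 0.000000; k2 = (0.976282, 2.006486, -0.953333, 0.254540)
  k3: at (u, v) = (-0.725593, -0.949838), (du/dtau, dv/dtau) = (0.976167, 2.006363); Gamma_uuu = 0.000000, Gamma_uuv = 0.000000, Gamma_uvv = 0.236804, Gamma_vuu = 0.000000, Gamma_vuv = -0.064968, Gamma_vvv = 0.000000; k3 = (0.976167, 2.006363, -0.953253, 0.254484)
  k4: at (u, v) = (-0.701192, -0.899682), (du/dtau, dv/dtau) = (0.952337, 2.012724); Gamma_uuu = 0.000000, Gamma_uuv = 0.000000, Gamma_uvv = 0.236429, Gamma_vuu = 0.000000, Gamma_vuv = -0.065071, Gamma_vvv = 0.000000; k4 = (0.952337, 2.012724, -0.957786, 0.249455)
  Y <- Y + (h/6)(k1 + 2k2 + 2k3 + k4): u = -0.7012, v = -0.8997, du/dtau = 0.9523, dv/dtau = 2.0127
step 2:
  k1: at (u, v) = (-0.701190, -0.899680), (du/dtau, dv/dtau) = (0.952336, 2.012725); Gamma_uuu = 0.000000, Gamma_uuv = 0.000000, Gamma_uvv = 0.236429, Gamma_vuu = 0.000000, Gamma_vuv = -0.065071, Gamma_vvv = 0.000000; k1 = (0.952336, 2.012725, -0.957786, 0.249454)
  k2: at (u, v) = (-0.677381, -0.849362), (du/dtau, dv/dtau) = (0.928391, 2.018961); Gamma_uuu = 0.000000, Gamma_uuv = 0.000000, Gamma_uvv = 0.236062, Gamma_vuu = 0.000000, Gamma_vuv = -0.065172, Gamma_vvv = 0.000000; k2 = (0.928391, 2.018961, -0.962238, 0.244314)
  k3: at (u, v) = (-0.677980, -0.849206), (du/dtau, dv/dtau) = (0.928280, 2.018833); Gamma_uuu = 0.000000, Gamma_uuv = 0.000000, Gamma_uvv = 0.236071, Gamma_vuu = 0.000000, Gamma_vuv = -0.065169, Gamma_vvv = 0.000000; k3 = (0.928280, 2.018833, -0.962153, 0.244260)
  k4: at (u, v) = (-0.654776, -0.798738), (du/dtau, dv/dtau) = (0.904228, 2.024938); Gamma_uuu = 0.000000, Gamma_uuv = 0.000000, Gamma_uvv = 0.235714, Gamma_vuu = 0.000000, Gamma_vuv = -0.065268, Gamma_vvv = 0.000000; k4 = (0.904228, 2.024938, -0.966517, 0.239012)
  Y <- Y + (h/6)(k1 + 2k2 + 2k3 + k4): u = -0.6548, v = -0.7987, du/dtau = 0.9042, dv/dtau = 2.0249
step 3:
  k1: at (u, v) = (-0.654774, -0.798736), (du/dtau, dv/dtau) = (0.904227, 2.024938); Gamma_uuu = 0.000000, Gamma_uuv = 0.000000, Gamma_uvv = 0.235714, Gamma_vuu = 0.000000, Gamma_vuv = -0.065268, Gamma_vvv = 0.000000; k1 = (0.904227, 2.024938, -0.966518, 0.239012)
  k2: at (u, v) = (-0.632168, -0.748113), (du/dtau, dv/dtau) = (0.880064, 2.030913); Gamma_uuu = 0.000000, Gamma_uuv = 0.000000, Gamma_uvv = 0.235367, Gamma_vuu = 0.000000, Gamma_vuv = -0.065364, Gamma_vvv = 0.000000; k2 = (0.880064, 2.030913, -0.970796, 0.233656)
  k3: at (u, v) = (-0.632772, -0.747963), (du/dtau, dv/dtau) = (0.879957, 2.030780); Gamma_uuu = 0.000000, Gamma_uuv = 0.000000, Gamma_uvv = 0.235376, Gamma_vuu = 0.000000, Gamma_vuv = -0.065362, Gamma_vvv = 0.000000; k3 = (0.879957, 2.030780, -0.970706, 0.233603)
  k4: at (u, v) = (-0.610776, -0.697197), (du/dtau, dv/dtau) = (0.855692, 2.036618); Gamma_uuu = 0.000000, Gamma_uuv = 0.000000, Gamma_uvv = 0.235038, Gamma_vuu = 0.000000, Gamma_vuv = -0.065456, Gamma_vvv = 0.000000; k4 = (0.855692, 2.036618, -0.974892, 0.228143)
  Y <- Y + (h/6)(k1 + 2k2 + 2k3 + k4): u = -0.6108, v = -0.6972, du/dtau = 0.8557, dv/dtau = 2.0366
step 4:
  k1: at (u, v) = (-0.610774, -0.697195), (du/dtau, dv/dtau) = (0.855690, 2.036619); Gamma_uuu = 0.000000, Gamma_uuv = 0.000000, Gamma_uvv = 0.235038, Gamma_vuu = 0.000000, Gamma_vuv = -0.065456, Gamma_vvv = 0.000000; k1 = (0.855690, 2.036619, -0.974893, 0.228142)
  k2: at (u, v) = (-0.589382, -0.646279), (du/dtau, dv/dtau) = (0.831318, 2.042322); Gamma_uuu = 0.000000, Gamma_uuv = 0.000000, Gamma_uvv = 0.234708, Gamma_vuu = 0.000000, Gamma_vuv = -0.065548, Gamma_vvv = 0.000000; k2 = (0.831318, 2.042322, -0.978988, 0.222577)
  k3: at (u, v) = (-0.589991, -0.646137), (du/dtau, dv/dtau) = (0.831216, 2.042183); Gamma_uuu = 0.000000, Gamma_uuv = 0.000000, Gamma_uvv = 0.234718, Gamma_vuu = 0.000000, Gamma_vuv = -0.065545, Gamma_vvv = 0.000000; k3 = (0.831216, 2.042183, -0.978893, 0.222525)
  k4: at (u, v) = (-0.569213, -0.595086), (du/dtau, dv/dtau) = (0.806746, 2.047745); Gamma_uuu = 0.000000, Gamma_uuv = 0.000000, Gamma_uvv = 0.234398, Gamma_vuu = 0.000000, Gamma_vuv = -0.065635, Gamma_vvv = 0.000000; k4 = (0.806746, 2.047745, -0.982892, 0.216858)
  Y <- Y + (h/6)(k1 + 2k2 + 2k3 + k4): u = -0.5692, v = -0.5951, du/dtau = 0.8067, dv/dtau = 2.0477

Answer: u = -0.5692, v = -0.5951, du/dtau = 0.8067, dv/dtau = 2.0477


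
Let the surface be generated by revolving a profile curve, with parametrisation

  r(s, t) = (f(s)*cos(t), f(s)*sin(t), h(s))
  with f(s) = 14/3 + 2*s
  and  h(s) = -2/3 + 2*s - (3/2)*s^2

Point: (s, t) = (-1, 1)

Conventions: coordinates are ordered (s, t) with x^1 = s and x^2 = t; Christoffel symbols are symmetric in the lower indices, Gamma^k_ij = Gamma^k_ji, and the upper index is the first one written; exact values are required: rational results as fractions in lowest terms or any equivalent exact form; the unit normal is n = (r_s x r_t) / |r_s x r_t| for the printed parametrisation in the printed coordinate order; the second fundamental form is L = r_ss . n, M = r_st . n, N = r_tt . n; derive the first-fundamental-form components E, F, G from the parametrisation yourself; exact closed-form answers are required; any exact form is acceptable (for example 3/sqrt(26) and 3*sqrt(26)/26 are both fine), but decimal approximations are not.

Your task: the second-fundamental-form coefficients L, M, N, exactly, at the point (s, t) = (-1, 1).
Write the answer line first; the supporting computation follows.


Answer: L = -6*sqrt(29)/29, M = 0, N = 40*sqrt(29)/87

f = 8/3, f' = 2, f'' = 0, h' = 5, h'' = -3
E = 29, F = 0, G = 64/9; answer radicand W^2 = 29
unnormalised second-form numerators: l = -6, m = 0, n = 40/3; L = l/sqrt(29), and similarly M = m/sqrt(W^2), N = n/sqrt(W^2)


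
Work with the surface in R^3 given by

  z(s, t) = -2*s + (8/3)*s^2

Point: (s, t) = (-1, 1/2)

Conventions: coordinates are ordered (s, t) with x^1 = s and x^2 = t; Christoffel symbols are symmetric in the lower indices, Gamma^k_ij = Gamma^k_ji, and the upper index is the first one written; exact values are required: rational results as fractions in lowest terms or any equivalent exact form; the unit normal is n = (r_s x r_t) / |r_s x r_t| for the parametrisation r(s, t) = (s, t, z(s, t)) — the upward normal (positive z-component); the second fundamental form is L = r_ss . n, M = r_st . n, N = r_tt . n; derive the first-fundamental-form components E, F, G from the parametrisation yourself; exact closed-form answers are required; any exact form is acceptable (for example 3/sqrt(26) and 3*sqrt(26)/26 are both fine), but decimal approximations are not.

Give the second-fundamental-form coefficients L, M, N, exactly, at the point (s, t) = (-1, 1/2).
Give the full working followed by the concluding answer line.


z_s = -22/3, z_t = 0, z_ss = 16/3, z_st = 0, z_tt = 0
E = 493/9, F = 0, G = 1; answer radicand W^2 = 493/9
unnormalised second-form numerators: l = 16/3, m = 0, n = 0; L = l/sqrt(493/9), and similarly M = m/sqrt(W^2), N = n/sqrt(W^2)

Answer: L = 16*sqrt(493)/493, M = 0, N = 0


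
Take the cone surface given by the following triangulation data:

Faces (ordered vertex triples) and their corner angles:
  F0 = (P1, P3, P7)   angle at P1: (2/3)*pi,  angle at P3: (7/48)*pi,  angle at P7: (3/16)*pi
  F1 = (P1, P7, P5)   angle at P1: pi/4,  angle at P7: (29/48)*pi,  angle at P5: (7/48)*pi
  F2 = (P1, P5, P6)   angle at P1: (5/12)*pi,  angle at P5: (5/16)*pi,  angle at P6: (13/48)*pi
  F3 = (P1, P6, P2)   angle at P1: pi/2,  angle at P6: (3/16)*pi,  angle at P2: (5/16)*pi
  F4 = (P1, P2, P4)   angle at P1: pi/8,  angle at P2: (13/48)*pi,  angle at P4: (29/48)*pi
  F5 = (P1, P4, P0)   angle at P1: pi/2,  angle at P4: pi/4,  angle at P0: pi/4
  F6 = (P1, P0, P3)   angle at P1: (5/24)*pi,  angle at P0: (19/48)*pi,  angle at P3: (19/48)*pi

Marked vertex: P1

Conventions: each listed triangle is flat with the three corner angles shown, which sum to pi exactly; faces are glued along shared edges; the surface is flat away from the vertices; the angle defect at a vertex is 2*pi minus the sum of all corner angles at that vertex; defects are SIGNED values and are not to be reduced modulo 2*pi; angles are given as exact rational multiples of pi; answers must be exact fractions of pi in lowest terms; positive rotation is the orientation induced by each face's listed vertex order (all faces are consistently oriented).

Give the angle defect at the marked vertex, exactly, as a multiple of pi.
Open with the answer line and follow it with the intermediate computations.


Answer: defect(P1) = (-2/3)*pi

Sum of corner angles at P1: (8/3)*pi
defect = 2*pi - (8/3)*pi


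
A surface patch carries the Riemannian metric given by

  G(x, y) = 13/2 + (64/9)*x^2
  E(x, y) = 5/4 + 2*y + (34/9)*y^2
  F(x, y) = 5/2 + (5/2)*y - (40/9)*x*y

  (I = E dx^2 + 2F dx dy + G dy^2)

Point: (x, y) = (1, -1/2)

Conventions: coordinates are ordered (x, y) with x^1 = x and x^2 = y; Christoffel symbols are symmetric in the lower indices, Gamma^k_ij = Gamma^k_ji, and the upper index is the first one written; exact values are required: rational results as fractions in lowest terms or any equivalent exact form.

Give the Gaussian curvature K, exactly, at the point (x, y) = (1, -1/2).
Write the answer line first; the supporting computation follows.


Answer: K = -978592/366025

E = 43/36, F = 125/36, G = 245/18, EG - F^2 = 605/144 at the point
E_x = 0, E_y = -16/9, F_x = 20/9, F_y = -35/18, G_x = 128/9, G_y = 0
E_yy = 68/9, F_xy = -40/9, G_xx = 128/9
Compute both Brioschi determinants and normalise by (EG - F^2)^2.
M1 = [[-E_yy/2 + F_xy - G_xx/2, E_x/2, F_x - E_y/2], [F_y - G_x/2, E, F], [G_y/2, F, G]] = [[-46/3, 0, 28/9], [-163/18, 43/36, 125/36], [0, 125/36, 245/18]]; det M1 = -946205/5832
M2 = [[0, E_y/2, G_x/2], [E_y/2, E, F], [G_x/2, F, G]] = [[0, -8/9, 64/9], [-8/9, 43/36, 125/36], [64/9, 125/36, 245/18]]; det M2 = -83872/729
det M1 - det M2 = -30581/648; K = -30581/648 / (605/144)^2 = -978592/366025


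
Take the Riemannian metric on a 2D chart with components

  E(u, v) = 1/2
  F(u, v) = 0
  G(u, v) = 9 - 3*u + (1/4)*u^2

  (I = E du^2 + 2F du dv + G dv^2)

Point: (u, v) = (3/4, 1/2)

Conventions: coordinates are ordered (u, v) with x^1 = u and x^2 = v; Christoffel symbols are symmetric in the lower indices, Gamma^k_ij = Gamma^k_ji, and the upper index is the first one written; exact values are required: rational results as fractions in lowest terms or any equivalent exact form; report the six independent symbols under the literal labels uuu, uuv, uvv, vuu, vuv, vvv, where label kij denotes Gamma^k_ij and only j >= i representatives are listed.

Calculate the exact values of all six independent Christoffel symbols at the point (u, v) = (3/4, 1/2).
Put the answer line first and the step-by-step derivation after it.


Answer: Gamma_uuu = 0, Gamma_uuv = 0, Gamma_uvv = 21/8, Gamma_vuu = 0, Gamma_vuv = -4/21, Gamma_vvv = 0

E = 1/2, F = 0, G = 441/64 at the point
E_u = 0, E_v = 0, F_u = 0, F_v = 0, G_u = -21/8, G_v = 0
EG - F^2 = 441/128;  g^inv = (128/441) * [[441/64, 0], [0, 1/2]]
first-kind symbols [ij,l] = (1/2)(d_i g_jl + d_j g_il - d_l g_ij): [uu,u] = E_u/2 = 0, [uu,v] = F_u - E_v/2 = 0, [uv,u] = E_v/2 = 0, [uv,v] = G_u/2 = -21/16, [vv,u] = F_v - G_u/2 = 21/16, [vv,v] = G_v/2 = 0
Gamma^u_ij = (G*[ij,u] - F*[ij,v])/(EG - F^2), Gamma^v_ij = (E*[ij,v] - F*[ij,u])/(EG - F^2)


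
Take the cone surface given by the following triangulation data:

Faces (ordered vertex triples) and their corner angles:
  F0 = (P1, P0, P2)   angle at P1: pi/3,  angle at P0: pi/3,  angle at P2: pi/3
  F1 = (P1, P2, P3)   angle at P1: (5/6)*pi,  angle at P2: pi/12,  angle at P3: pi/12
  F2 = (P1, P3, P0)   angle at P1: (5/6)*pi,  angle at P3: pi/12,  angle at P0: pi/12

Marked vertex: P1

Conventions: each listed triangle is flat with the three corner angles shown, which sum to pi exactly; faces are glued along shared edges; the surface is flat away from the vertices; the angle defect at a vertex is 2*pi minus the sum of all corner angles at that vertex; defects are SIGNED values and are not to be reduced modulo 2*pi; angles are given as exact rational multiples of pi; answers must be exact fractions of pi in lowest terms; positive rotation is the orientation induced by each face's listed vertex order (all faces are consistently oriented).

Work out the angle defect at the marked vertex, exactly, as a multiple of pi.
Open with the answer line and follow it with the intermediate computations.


Answer: defect(P1) = 0

Sum of corner angles at P1: 2*pi
defect = 2*pi - 2*pi


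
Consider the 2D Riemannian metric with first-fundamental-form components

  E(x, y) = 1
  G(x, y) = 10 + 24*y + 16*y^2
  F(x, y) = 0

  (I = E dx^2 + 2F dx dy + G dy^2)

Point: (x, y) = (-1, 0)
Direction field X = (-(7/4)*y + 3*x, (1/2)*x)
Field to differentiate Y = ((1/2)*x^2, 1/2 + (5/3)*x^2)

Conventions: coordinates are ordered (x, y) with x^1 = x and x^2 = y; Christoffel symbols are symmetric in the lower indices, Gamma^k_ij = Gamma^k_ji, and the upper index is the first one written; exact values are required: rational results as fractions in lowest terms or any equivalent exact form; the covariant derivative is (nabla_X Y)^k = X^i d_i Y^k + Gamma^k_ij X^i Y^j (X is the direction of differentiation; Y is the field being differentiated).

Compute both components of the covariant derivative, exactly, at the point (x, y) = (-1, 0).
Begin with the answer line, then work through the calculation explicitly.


Answer: (nabla_X Y)^x = 3, (nabla_X Y)^y = 87/10

E = 1, F = 0, G = 10 at the point
E_x = 0, E_y = 0, F_x = 0, F_y = 0, G_x = 0, G_y = 24
EG - F^2 = 10;  g^inv = (1/10) * [[10, 0], [0, 1]]
first-kind symbols [ij,l] = (1/2)(d_i g_jl + d_j g_il - d_l g_ij): [xx,x] = E_x/2 = 0, [xx,y] = F_x - E_y/2 = 0, [xy,x] = E_y/2 = 0, [xy,y] = G_x/2 = 0, [yy,x] = F_y - G_x/2 = 0, [yy,y] = G_y/2 = 12
Gamma^x_ij = (G*[ij,x] - F*[ij,y])/(EG - F^2), Gamma^y_ij = (E*[ij,y] - F*[ij,x])/(EG - F^2)
Gamma_xxx = 0, Gamma_xxy = 0, Gamma_xyy = 0, Gamma_yxx = 0, Gamma_yxy = 0, Gamma_yyy = 6/5
X = (-3, -1/2), Y = (1/2, 13/6) at the point


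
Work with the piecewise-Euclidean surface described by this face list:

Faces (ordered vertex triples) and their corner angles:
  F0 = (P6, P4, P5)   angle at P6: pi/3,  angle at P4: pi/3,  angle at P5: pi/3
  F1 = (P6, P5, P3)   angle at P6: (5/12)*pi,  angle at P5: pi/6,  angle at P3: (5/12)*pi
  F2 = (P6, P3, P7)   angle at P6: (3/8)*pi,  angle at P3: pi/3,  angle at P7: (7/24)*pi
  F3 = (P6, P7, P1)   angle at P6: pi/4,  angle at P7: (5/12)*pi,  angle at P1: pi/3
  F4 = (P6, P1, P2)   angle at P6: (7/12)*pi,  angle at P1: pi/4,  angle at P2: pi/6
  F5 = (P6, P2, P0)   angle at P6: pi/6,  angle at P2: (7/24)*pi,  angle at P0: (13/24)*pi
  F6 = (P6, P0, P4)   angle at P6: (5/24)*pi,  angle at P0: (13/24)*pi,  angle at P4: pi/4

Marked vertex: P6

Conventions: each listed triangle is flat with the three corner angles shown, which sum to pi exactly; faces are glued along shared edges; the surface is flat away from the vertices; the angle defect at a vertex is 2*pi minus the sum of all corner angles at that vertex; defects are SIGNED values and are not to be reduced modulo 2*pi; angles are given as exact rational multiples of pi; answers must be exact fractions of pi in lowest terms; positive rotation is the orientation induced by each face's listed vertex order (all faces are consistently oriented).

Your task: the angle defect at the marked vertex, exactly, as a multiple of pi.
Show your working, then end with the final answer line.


Sum of corner angles at P6: (7/3)*pi
defect = 2*pi - (7/3)*pi

Answer: defect(P6) = -pi/3


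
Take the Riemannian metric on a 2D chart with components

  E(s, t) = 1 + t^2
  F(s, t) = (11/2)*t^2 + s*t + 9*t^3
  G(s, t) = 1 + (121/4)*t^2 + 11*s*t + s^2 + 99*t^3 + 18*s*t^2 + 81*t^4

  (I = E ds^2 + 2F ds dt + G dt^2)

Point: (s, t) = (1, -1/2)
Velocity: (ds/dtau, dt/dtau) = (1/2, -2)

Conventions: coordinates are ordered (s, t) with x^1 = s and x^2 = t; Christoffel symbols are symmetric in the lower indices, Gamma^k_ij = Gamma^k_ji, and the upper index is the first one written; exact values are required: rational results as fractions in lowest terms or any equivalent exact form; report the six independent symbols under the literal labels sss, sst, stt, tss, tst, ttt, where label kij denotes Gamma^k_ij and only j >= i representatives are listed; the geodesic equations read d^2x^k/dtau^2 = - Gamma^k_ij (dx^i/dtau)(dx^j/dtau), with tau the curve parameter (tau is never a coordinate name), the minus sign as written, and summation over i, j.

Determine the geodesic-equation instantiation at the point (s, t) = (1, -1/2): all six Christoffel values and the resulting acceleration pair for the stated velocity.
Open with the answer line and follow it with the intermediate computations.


Answer: Gamma_sss = 0, Gamma_sst = -1/3, Gamma_stt = 7/6, Gamma_tss = 0, Gamma_tst = 1/3, Gamma_ttt = -7/6; accelerations (d^2s/dtau^2, d^2t/dtau^2) = (-16/3, 16/3)

E = 5/4, F = -1/4, G = 5/4 at the point
E_s = 0, E_t = -1, F_s = -1/2, F_t = 9/4, G_s = 1, G_t = -7/2
EG - F^2 = 3/2;  g^inv = (2/3) * [[5/4, 1/4], [1/4, 5/4]]
first-kind symbols [ij,l] = (1/2)(d_i g_jl + d_j g_il - d_l g_ij): [ss,s] = E_s/2 = 0, [ss,t] = F_s - E_t/2 = 0, [st,s] = E_t/2 = -1/2, [st,t] = G_s/2 = 1/2, [tt,s] = F_t - G_s/2 = 7/4, [tt,t] = G_t/2 = -7/4
Gamma^s_ij = (G*[ij,s] - F*[ij,t])/(EG - F^2), Gamma^t_ij = (E*[ij,t] - F*[ij,s])/(EG - F^2)
Gamma_sss = 0, Gamma_sst = -1/3, Gamma_stt = 7/6, Gamma_tss = 0, Gamma_tst = 1/3, Gamma_ttt = -7/6
d^2s/dtau^2 = -(Gamma_sss*(1/2)^2 + 2*Gamma_sst*(1/2)*(-2) + Gamma_stt*(-2)^2) = -16/3
d^2t/dtau^2 = -(Gamma_tss*(1/2)^2 + 2*Gamma_tst*(1/2)*(-2) + Gamma_ttt*(-2)^2) = 16/3


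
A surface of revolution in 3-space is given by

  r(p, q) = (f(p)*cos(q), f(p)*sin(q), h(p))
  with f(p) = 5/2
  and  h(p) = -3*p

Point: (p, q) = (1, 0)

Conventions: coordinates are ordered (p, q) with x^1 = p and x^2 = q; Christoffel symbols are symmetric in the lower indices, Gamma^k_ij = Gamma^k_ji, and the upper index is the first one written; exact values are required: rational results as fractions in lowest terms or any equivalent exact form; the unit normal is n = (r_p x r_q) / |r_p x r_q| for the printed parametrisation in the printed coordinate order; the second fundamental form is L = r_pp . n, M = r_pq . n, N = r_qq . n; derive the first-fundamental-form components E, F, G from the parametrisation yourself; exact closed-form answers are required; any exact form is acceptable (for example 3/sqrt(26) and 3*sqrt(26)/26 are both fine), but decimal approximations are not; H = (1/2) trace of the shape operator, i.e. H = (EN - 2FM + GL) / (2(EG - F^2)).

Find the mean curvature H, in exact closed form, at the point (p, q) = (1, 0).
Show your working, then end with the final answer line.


f = 5/2, f' = 0, f'' = 0, h' = -3, h'' = 0
E = 9, F = 0, G = 25/4; answer radicand W^2 = 9
unnormalised second-form numerators: l = 0, m = 0, n = -15/2; L = l/sqrt(9), and similarly M = m/sqrt(W^2), N = n/sqrt(W^2)
H = (E*n - 2*F*m + G*l) / (2*(EG - F^2)*sqrt(W^2)); E*n - 2*F*m + G*l = -135/2, EG - F^2 = 225/4, so H = (-3/5)/sqrt(9)

Answer: H = -1/5


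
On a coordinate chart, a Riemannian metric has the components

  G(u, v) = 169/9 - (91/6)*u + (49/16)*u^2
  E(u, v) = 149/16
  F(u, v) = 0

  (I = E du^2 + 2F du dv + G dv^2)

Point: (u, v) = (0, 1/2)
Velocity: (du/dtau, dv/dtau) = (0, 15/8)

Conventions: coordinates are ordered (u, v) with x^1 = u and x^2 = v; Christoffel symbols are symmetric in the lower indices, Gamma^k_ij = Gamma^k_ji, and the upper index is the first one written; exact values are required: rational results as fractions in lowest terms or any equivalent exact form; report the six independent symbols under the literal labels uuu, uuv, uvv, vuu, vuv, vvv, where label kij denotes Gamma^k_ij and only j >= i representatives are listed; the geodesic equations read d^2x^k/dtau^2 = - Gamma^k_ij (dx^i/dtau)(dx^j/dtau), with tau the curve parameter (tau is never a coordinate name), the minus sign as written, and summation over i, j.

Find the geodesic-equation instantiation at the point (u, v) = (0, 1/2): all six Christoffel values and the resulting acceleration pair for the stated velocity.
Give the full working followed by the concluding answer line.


E = 149/16, F = 0, G = 169/9 at the point
E_u = 0, E_v = 0, F_u = 0, F_v = 0, G_u = -91/6, G_v = 0
EG - F^2 = 25181/144;  g^inv = (144/25181) * [[169/9, 0], [0, 149/16]]
first-kind symbols [ij,l] = (1/2)(d_i g_jl + d_j g_il - d_l g_ij): [uu,u] = E_u/2 = 0, [uu,v] = F_u - E_v/2 = 0, [uv,u] = E_v/2 = 0, [uv,v] = G_u/2 = -91/12, [vv,u] = F_v - G_u/2 = 91/12, [vv,v] = G_v/2 = 0
Gamma^u_ij = (G*[ij,u] - F*[ij,v])/(EG - F^2), Gamma^v_ij = (E*[ij,v] - F*[ij,u])/(EG - F^2)
Gamma_uuu = 0, Gamma_uuv = 0, Gamma_uvv = 364/447, Gamma_vuu = 0, Gamma_vuv = -21/52, Gamma_vvv = 0
d^2u/dtau^2 = -(Gamma_uuu*(0)^2 + 2*Gamma_uuv*(0)*(15/8) + Gamma_uvv*(15/8)^2) = -6825/2384
d^2v/dtau^2 = -(Gamma_vuu*(0)^2 + 2*Gamma_vuv*(0)*(15/8) + Gamma_vvv*(15/8)^2) = 0

Answer: Gamma_uuu = 0, Gamma_uuv = 0, Gamma_uvv = 364/447, Gamma_vuu = 0, Gamma_vuv = -21/52, Gamma_vvv = 0; accelerations (d^2u/dtau^2, d^2v/dtau^2) = (-6825/2384, 0)


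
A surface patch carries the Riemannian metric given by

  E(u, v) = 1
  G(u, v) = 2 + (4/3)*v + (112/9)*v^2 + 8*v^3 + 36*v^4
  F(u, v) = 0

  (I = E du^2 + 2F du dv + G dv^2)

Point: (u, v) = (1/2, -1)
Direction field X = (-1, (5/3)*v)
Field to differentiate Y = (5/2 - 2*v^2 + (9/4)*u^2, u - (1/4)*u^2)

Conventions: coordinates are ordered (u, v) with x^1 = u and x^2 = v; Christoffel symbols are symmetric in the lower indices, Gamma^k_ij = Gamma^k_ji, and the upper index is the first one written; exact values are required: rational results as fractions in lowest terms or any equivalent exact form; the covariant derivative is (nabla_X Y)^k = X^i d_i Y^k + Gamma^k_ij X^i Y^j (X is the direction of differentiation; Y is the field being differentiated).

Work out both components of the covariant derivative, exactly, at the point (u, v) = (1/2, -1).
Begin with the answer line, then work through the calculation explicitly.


Answer: (nabla_X Y)^u = -107/12, (nabla_X Y)^v = 929/1776

E = 1, F = 0, G = 370/9 at the point
E_u = 0, E_v = 0, F_u = 0, F_v = 0, G_u = 0, G_v = -1292/9
EG - F^2 = 370/9;  g^inv = (9/370) * [[370/9, 0], [0, 1]]
first-kind symbols [ij,l] = (1/2)(d_i g_jl + d_j g_il - d_l g_ij): [uu,u] = E_u/2 = 0, [uu,v] = F_u - E_v/2 = 0, [uv,u] = E_v/2 = 0, [uv,v] = G_u/2 = 0, [vv,u] = F_v - G_u/2 = 0, [vv,v] = G_v/2 = -646/9
Gamma^u_ij = (G*[ij,u] - F*[ij,v])/(EG - F^2), Gamma^v_ij = (E*[ij,v] - F*[ij,u])/(EG - F^2)
Gamma_uuu = 0, Gamma_uuv = 0, Gamma_uvv = 0, Gamma_vuu = 0, Gamma_vuv = 0, Gamma_vvv = -323/185
X = (-1, -5/3), Y = (17/16, 7/16) at the point


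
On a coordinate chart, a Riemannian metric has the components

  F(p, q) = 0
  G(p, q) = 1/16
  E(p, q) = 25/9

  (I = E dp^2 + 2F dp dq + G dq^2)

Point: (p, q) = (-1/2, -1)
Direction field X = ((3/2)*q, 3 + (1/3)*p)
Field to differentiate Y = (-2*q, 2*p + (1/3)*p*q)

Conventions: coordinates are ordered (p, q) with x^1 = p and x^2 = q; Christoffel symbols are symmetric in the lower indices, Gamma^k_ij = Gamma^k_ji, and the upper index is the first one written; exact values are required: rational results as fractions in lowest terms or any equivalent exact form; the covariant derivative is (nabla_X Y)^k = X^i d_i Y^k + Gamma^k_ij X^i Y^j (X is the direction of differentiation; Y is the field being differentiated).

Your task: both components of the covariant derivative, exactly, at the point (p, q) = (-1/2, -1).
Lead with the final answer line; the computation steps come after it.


Answer: (nabla_X Y)^p = -17/3, (nabla_X Y)^q = -107/36

E = 25/9, F = 0, G = 1/16 at the point
E_p = 0, E_q = 0, F_p = 0, F_q = 0, G_p = 0, G_q = 0
EG - F^2 = 25/144;  g^inv = (144/25) * [[1/16, 0], [0, 25/9]]
first-kind symbols [ij,l] = (1/2)(d_i g_jl + d_j g_il - d_l g_ij): [pp,p] = E_p/2 = 0, [pp,q] = F_p - E_q/2 = 0, [pq,p] = E_q/2 = 0, [pq,q] = G_p/2 = 0, [qq,p] = F_q - G_p/2 = 0, [qq,q] = G_q/2 = 0
Gamma^p_ij = (G*[ij,p] - F*[ij,q])/(EG - F^2), Gamma^q_ij = (E*[ij,q] - F*[ij,p])/(EG - F^2)
Gamma_ppp = 0, Gamma_ppq = 0, Gamma_pqq = 0, Gamma_qpp = 0, Gamma_qpq = 0, Gamma_qqq = 0
X = (-3/2, 17/6), Y = (2, -5/6) at the point


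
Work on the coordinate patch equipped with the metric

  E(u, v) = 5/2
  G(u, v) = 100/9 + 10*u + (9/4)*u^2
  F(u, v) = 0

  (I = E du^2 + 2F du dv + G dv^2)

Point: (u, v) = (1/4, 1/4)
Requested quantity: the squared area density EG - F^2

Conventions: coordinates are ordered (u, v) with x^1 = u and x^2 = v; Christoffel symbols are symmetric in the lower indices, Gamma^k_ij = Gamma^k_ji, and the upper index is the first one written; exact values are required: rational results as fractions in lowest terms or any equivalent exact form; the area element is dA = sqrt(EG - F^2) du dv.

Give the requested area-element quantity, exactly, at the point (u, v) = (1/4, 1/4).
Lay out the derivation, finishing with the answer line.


E = 5/2, F = 0, G = 7921/576; EG - F^2 = 39605/1152

Answer: EG - F^2 = 39605/1152


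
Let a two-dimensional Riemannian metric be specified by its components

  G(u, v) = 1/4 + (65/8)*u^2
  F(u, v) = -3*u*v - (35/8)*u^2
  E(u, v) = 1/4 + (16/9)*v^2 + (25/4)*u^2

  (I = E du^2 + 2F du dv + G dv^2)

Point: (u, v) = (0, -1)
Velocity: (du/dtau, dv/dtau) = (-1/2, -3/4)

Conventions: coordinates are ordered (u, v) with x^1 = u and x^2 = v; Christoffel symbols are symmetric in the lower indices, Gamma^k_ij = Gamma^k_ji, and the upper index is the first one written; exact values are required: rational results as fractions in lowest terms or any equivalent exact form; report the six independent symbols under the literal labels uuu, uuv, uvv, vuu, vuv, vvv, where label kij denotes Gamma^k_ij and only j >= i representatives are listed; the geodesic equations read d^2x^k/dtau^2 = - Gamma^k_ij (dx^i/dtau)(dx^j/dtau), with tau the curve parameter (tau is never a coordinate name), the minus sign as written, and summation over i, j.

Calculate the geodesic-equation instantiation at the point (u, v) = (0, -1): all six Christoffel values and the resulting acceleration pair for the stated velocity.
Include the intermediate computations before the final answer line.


E = 73/36, F = 0, G = 1/4 at the point
E_u = 0, E_v = -32/9, F_u = 3, F_v = 0, G_u = 0, G_v = 0
EG - F^2 = 73/144;  g^inv = (144/73) * [[1/4, 0], [0, 73/36]]
first-kind symbols [ij,l] = (1/2)(d_i g_jl + d_j g_il - d_l g_ij): [uu,u] = E_u/2 = 0, [uu,v] = F_u - E_v/2 = 43/9, [uv,u] = E_v/2 = -16/9, [uv,v] = G_u/2 = 0, [vv,u] = F_v - G_u/2 = 0, [vv,v] = G_v/2 = 0
Gamma^u_ij = (G*[ij,u] - F*[ij,v])/(EG - F^2), Gamma^v_ij = (E*[ij,v] - F*[ij,u])/(EG - F^2)
Gamma_uuu = 0, Gamma_uuv = -64/73, Gamma_uvv = 0, Gamma_vuu = 172/9, Gamma_vuv = 0, Gamma_vvv = 0
d^2u/dtau^2 = -(Gamma_uuu*(-1/2)^2 + 2*Gamma_uuv*(-1/2)*(-3/4) + Gamma_uvv*(-3/4)^2) = 48/73
d^2v/dtau^2 = -(Gamma_vuu*(-1/2)^2 + 2*Gamma_vuv*(-1/2)*(-3/4) + Gamma_vvv*(-3/4)^2) = -43/9

Answer: Gamma_uuu = 0, Gamma_uuv = -64/73, Gamma_uvv = 0, Gamma_vuu = 172/9, Gamma_vuv = 0, Gamma_vvv = 0; accelerations (d^2u/dtau^2, d^2v/dtau^2) = (48/73, -43/9)


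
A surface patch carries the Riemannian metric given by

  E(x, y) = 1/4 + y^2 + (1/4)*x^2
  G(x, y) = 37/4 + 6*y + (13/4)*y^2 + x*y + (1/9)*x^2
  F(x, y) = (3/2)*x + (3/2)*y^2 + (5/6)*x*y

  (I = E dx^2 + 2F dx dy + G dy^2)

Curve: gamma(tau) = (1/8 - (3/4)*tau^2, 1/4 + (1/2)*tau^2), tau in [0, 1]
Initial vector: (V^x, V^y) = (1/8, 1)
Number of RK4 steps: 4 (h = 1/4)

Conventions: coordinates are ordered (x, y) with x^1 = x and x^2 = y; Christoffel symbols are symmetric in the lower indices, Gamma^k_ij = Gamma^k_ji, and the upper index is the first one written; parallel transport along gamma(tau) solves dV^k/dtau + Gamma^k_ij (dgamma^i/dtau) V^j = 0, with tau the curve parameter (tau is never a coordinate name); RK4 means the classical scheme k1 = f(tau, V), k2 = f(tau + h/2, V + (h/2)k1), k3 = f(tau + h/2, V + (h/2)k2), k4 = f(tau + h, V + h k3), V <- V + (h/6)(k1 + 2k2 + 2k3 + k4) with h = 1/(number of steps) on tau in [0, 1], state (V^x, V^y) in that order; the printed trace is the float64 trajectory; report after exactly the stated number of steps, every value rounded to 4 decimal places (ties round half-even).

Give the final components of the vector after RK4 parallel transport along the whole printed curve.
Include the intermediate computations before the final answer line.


gamma'(tau) = (-(3/2)*tau, tau); f(tau, V)^k = -Gamma^k_ij(gamma(tau)) gamma'^i(tau) V^j; h = 1/4; intermediate values shown to 6 dp
curve data and Christoffel symbols at the stage parameters:
  tau = 0.000000: gamma = (0.125000, 0.250000), gamma' = (0.000000, 0.000000); Gamma_xxx = -0.030996, Gamma_xxy = 0.799566, Gamma_xyy = 1.971633, Gamma_yxx = 0.133610, Gamma_yxy = -0.009722, Gamma_yyy = 0.297570
  tau = 0.125000: gamma = (0.113281, 0.257812), gamma' = (-0.187500, 0.125000); Gamma_xxx = -0.033553, Gamma_xxy = 0.814640, Gamma_xyy = 1.996723, Gamma_yxx = 0.132828, Gamma_yxy = -0.008872, Gamma_yyy = 0.299503
  tau = 0.250000: gamma = (0.078125, 0.281250), gamma' = (-0.375000, 0.250000); Gamma_xxx = -0.041224, Gamma_xxy = 0.855320, Gamma_xyy = 2.062314, Gamma_yxx = 0.130478, Gamma_yxy = -0.006069, Gamma_yyy = 0.305689
  tau = 0.375000: gamma = (0.019531, 0.320312), gamma' = (-0.562500, 0.375000); Gamma_xxx = -0.053756, Gamma_xxy = 0.908596, Gamma_xyy = 2.141198, Gamma_yxx = 0.126545, Gamma_yxy = -0.000770, Gamma_yyy = 0.316841
  tau = 0.500000: gamma = (-0.062500, 0.375000), gamma' = (-0.750000, 0.500000); Gamma_xxx = -0.070082, Gamma_xxy = 0.955783, Gamma_xyy = 2.195725, Gamma_yxx = 0.121027, Gamma_yxy = 0.007308, Gamma_yyy = 0.332920
  tau = 0.625000: gamma = (-0.167969, 0.445312), gamma' = (-0.937500, 0.625000); Gamma_xxx = -0.088005, Gamma_xxy = 0.978595, Gamma_xyy = 2.191464, Gamma_yxx = 0.113992, Gamma_yxy = 0.017645, Gamma_yyy = 0.352163
  tau = 0.750000: gamma = (-0.296875, 0.531250), gamma' = (-1.125000, 0.750000); Gamma_xxx = -0.104663, Gamma_xxy = 0.966467, Gamma_xyy = 2.112104, Gamma_yxx = 0.105658, Gamma_yxy = 0.028841, Gamma_yyy = 0.371182
  tau = 0.875000: gamma = (-0.449219, 0.632812), gamma' = (-1.312500, 0.875000); Gamma_xxx = -0.117582, Gamma_xxy = 0.920183, Gamma_xyy = 1.965125, Gamma_yxx = 0.096410, Gamma_yxy = 0.039172, Gamma_yyy = 0.386278
  tau = 1.000000: gamma = (-0.625000, 0.750000), gamma' = (-1.500000, 1.000000); Gamma_xxx = -0.125517, Gamma_xxy = 0.849213, Gamma_xyy = 1.774322, Gamma_yxx = 0.086730, Gamma_yxy = 0.047311, Gamma_yyy = 0.394940
step 0: V^x = 0.1250, V^y = 1.0000
step 1: k1 = (0.000000, 0.000000), k2 = (-0.110360, -0.035850), k3 = (-0.108435, -0.036033), k4 = (-0.215524, -0.073051); V <- V + (h/6)(k1 + 2k2 + 2k3 + k4): V^x = 0.0978, V^y = 0.9910
step 2: k1 = (-0.215495, -0.073054), k2 = (-0.312845, -0.112019), k3 = (-0.306909, -0.112307), k4 = (-0.378056, -0.153170); V <- V + (h/6)(k1 + 2k2 + 2k3 + k4): V^x = 0.0214, V^y = 0.9628
step 3: k1 = (-0.378225, -0.153133), k2 = (-0.408818, -0.194580), k3 = (-0.403820, -0.193891), k4 = (-0.387238, -0.232616); V <- V + (h/6)(k1 + 2k2 + 2k3 + k4): V^x = -0.0782, V^y = 0.9144
step 4: k1 = (-0.388381, -0.232492), k2 = (-0.331450, -0.265416), k3 = (-0.336172, -0.263580), k4 = (-0.256349, -0.288325); V <- V + (h/6)(k1 + 2k2 + 2k3 + k4): V^x = -0.1607, V^y = 0.8486

Answer: V^x = -0.1607, V^y = 0.8486


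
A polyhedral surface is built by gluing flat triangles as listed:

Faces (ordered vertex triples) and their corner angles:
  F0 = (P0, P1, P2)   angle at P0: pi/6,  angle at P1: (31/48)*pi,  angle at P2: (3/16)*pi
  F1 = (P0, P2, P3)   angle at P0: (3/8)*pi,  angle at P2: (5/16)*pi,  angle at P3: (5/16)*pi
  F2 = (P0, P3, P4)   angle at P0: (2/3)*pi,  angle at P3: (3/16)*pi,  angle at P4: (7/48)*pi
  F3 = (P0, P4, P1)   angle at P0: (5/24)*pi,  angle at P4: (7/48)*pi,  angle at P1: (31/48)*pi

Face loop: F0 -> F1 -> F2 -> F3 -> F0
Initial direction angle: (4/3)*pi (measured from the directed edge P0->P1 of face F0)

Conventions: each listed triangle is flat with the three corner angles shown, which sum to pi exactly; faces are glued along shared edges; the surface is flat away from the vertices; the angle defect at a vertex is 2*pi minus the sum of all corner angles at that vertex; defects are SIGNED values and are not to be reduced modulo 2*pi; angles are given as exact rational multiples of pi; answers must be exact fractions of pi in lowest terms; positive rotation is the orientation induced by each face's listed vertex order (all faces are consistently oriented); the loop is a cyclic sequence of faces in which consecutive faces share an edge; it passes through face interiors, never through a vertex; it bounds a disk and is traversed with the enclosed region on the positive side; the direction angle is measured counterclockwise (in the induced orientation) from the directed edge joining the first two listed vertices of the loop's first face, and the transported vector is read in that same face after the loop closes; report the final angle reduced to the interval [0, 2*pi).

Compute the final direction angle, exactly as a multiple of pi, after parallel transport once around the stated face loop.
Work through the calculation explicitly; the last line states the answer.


enclosed vertex P0: corner angles sum to (17/12)*pi, defect = 2*pi - (17/12)*pi = (7/12)*pi
holonomy = initial angle + sum of enclosed defects (mod 2*pi), positive in the induced orientation
final angle = (4/3)*pi + (7/12)*pi = (23/12)*pi (mod 2*pi)

Answer: final direction angle = (23/12)*pi


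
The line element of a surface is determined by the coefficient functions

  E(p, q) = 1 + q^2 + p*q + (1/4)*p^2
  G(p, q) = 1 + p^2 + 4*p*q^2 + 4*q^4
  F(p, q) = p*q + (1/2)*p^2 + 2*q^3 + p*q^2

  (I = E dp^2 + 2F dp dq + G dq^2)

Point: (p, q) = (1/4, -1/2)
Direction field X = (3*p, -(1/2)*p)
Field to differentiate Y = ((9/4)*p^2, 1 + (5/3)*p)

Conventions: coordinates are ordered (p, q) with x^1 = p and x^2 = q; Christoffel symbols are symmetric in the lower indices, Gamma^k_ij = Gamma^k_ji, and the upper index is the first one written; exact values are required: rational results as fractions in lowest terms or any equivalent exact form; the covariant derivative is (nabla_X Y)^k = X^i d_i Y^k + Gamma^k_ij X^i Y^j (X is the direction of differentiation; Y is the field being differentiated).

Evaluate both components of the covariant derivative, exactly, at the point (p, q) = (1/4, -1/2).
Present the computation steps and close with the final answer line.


E = 73/64, F = -9/32, G = 25/16 at the point
E_p = -3/8, E_q = -3/4, F_p = 0, F_q = 3/2, G_p = 3/2, G_q = -3
EG - F^2 = 109/64;  g^inv = (64/109) * [[25/16, 9/32], [9/32, 73/64]]
first-kind symbols [ij,l] = (1/2)(d_i g_jl + d_j g_il - d_l g_ij): [pp,p] = E_p/2 = -3/16, [pp,q] = F_p - E_q/2 = 3/8, [pq,p] = E_q/2 = -3/8, [pq,q] = G_p/2 = 3/4, [qq,p] = F_q - G_p/2 = 3/4, [qq,q] = G_q/2 = -3/2
Gamma^p_ij = (G*[ij,p] - F*[ij,q])/(EG - F^2), Gamma^q_ij = (E*[ij,q] - F*[ij,p])/(EG - F^2)
Gamma_ppp = -12/109, Gamma_ppq = -24/109, Gamma_pqq = 48/109, Gamma_qpp = 24/109, Gamma_qpq = 48/109, Gamma_qqq = -96/109
X = (3/4, -1/8), Y = (9/64, 17/12) at the point

Answer: (nabla_X Y)^p = 457/872, (nabla_X Y)^q = 3295/1744


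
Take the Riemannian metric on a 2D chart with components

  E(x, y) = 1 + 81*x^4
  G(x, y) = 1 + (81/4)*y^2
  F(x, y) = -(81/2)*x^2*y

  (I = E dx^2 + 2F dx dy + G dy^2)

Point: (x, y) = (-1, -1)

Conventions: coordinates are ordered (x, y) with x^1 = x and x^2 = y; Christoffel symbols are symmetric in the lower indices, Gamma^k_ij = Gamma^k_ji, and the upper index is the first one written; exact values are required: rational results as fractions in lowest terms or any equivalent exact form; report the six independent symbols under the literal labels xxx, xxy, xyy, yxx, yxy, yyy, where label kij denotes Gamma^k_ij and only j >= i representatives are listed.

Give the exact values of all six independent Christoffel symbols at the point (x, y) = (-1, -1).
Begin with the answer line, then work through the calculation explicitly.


Answer: Gamma_xxx = -648/409, Gamma_xxy = 0, Gamma_xyy = -162/409, Gamma_yxx = -324/409, Gamma_yxy = 0, Gamma_yyy = -81/409

E = 82, F = 81/2, G = 85/4 at the point
E_x = -324, E_y = 0, F_x = -81, F_y = -81/2, G_x = 0, G_y = -81/2
EG - F^2 = 409/4;  g^inv = (4/409) * [[85/4, -81/2], [-81/2, 82]]
first-kind symbols [ij,l] = (1/2)(d_i g_jl + d_j g_il - d_l g_ij): [xx,x] = E_x/2 = -162, [xx,y] = F_x - E_y/2 = -81, [xy,x] = E_y/2 = 0, [xy,y] = G_x/2 = 0, [yy,x] = F_y - G_x/2 = -81/2, [yy,y] = G_y/2 = -81/4
Gamma^x_ij = (G*[ij,x] - F*[ij,y])/(EG - F^2), Gamma^y_ij = (E*[ij,y] - F*[ij,x])/(EG - F^2)
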